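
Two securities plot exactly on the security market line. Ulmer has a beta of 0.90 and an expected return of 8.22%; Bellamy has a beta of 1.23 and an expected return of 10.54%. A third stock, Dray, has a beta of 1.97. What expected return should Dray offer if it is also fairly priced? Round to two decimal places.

MRP (SML slope) = (10.54% − 8.22%) / (1.23 − 0.90) = 2.32% / 0.33 = 7.0303%
R_f (intercept) = 8.22% − 0.90 × 7.0303% = 1.8927%
E(R_Dray) = R_f + β × MRP = 1.8927% + 1.97 × 7.0303% = 15.74%

15.74%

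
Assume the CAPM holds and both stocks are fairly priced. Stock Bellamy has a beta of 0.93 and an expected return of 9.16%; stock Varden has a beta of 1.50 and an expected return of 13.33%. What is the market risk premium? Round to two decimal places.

7.32%

Both satisfy E(R) = R_f + β·MRP, so the slope of the SML is
MRP = (13.33% − 9.16%) / (1.50 − 0.93) = 4.17% / 0.57 = 7.3158%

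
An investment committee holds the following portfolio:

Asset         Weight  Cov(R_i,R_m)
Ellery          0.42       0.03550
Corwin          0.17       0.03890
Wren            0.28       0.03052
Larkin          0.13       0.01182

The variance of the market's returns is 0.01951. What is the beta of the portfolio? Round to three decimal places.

1.620

β_Ellery = 0.03550 / 0.01951 = 1.8196
β_Corwin = 0.03890 / 0.01951 = 1.9938
β_Wren = 0.03052 / 0.01951 = 1.5643
β_Larkin = 0.01182 / 0.01951 = 0.6058
β_P = Σ w_i β_i = 0.42×1.8196 + 0.17×1.9938 + 0.28×1.5643 + 0.13×0.6058 = 1.6199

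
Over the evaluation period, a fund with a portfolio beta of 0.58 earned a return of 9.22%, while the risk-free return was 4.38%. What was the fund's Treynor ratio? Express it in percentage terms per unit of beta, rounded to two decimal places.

Treynor = (R_P − R_f) / β_P = (9.22% − 4.38%) / 0.5800 = 4.84% / 0.5800 = 8.34%

8.34%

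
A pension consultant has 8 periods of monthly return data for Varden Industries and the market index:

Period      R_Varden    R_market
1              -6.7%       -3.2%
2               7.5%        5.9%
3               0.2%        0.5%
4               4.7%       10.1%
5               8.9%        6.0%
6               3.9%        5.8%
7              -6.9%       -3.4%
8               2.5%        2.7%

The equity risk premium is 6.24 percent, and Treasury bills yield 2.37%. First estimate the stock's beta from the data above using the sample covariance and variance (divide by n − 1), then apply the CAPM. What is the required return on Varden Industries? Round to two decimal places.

9.19%

Mean R_i = (-6.7 + 7.5 + 0.2 + 4.7 + 8.9 + 3.9 − 6.9 + 2.5) / 8 = 1.7625%
Mean R_m = (-3.2 + 5.9 + 0.5 + 10.1 + 6.0 + 5.8 − 3.4 + 2.7) / 8 = 3.0500%
Σ(R_i − R̄_i)(R_m − R̄_m) = 176.4850  ⇒  Cov = 176.4850 / 7 = 25.2121
Σ(R_m − R̄_m)² = 161.3800  ⇒  Var(R_m) = 161.3800 / 7 = 23.0543
β = Cov / Var(R_m) = 25.2121 / 23.0543 = 1.0936
E(R) = R_f + β × MRP = 2.37% + 1.0936 × 6.24% = 9.19%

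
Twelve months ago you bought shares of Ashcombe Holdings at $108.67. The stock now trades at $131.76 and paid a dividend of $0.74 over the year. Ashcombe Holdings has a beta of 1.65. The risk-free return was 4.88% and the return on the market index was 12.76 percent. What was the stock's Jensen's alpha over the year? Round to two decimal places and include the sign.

+4.05%

Realised HPR = (P1 + D1 − P0) / P0 = (131.76 + 0.74 − 108.67) / 108.67 = 23.83 / 108.67 = 21.9288%
MRP = 12.76% − 4.88% = 7.88%
CAPM required = R_f + β·MRP = 4.88% + 1.65 × 7.88% = 17.8820%
α = realised − required = 21.9288% − 17.8820% = +4.05%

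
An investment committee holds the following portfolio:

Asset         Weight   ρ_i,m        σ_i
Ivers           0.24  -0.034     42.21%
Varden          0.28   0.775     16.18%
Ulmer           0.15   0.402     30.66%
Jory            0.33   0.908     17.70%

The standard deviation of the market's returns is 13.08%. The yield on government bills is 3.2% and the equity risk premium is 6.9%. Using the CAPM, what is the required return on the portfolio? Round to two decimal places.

β_Ivers = -0.034 × 42.21% / 13.08% = -0.1097
β_Varden = 0.775 × 16.18% / 13.08% = 0.9587
β_Ulmer = 0.402 × 30.66% / 13.08% = 0.9423
β_Jory = 0.908 × 17.70% / 13.08% = 1.2287
β_P = Σ w_i β_i = 0.24×-0.1097 + 0.28×0.9587 + 0.15×0.9423 + 0.33×1.2287 = 0.7889
E(R_P) = R_f + β_P × MRP = 3.2% + 0.7889 × 6.9% = 8.64%

8.64%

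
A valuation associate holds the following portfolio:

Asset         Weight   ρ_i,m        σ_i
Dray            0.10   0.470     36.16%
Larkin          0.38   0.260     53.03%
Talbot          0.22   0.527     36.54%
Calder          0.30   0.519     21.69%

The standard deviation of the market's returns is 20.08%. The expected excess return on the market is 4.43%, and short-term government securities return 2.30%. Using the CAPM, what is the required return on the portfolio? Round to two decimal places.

5.51%

β_Dray = 0.470 × 36.16% / 20.08% = 0.8464
β_Larkin = 0.260 × 53.03% / 20.08% = 0.6866
β_Talbot = 0.527 × 36.54% / 20.08% = 0.9590
β_Calder = 0.519 × 21.69% / 20.08% = 0.5606
β_P = Σ w_i β_i = 0.10×0.8464 + 0.38×0.6866 + 0.22×0.9590 + 0.30×0.5606 = 0.7247
E(R_P) = R_f + β_P × MRP = 2.30% + 0.7247 × 4.43% = 5.51%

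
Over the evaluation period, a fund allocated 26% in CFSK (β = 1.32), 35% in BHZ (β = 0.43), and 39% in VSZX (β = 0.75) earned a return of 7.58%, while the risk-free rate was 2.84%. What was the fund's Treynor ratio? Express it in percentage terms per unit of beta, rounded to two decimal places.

6.03%

β_P = 0.26×1.32 + 0.35×0.43 + 0.39×0.75 = 0.7862
Treynor = (R_P − R_f) / β_P = (7.58% − 2.84%) / 0.7862 = 4.74% / 0.7862 = 6.03%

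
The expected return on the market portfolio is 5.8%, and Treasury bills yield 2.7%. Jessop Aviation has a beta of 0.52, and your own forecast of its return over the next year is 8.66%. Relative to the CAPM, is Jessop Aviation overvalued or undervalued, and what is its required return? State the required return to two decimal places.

MRP = 5.8% − 2.7% = 3.10%
Required return = R_f + β·MRP = 2.7% + 0.52 × 3.1% = 4.31%
Forecast 8.66% > required 4.31% → the stock plots above the SML → undervalued.

Undervalued; required return 4.31%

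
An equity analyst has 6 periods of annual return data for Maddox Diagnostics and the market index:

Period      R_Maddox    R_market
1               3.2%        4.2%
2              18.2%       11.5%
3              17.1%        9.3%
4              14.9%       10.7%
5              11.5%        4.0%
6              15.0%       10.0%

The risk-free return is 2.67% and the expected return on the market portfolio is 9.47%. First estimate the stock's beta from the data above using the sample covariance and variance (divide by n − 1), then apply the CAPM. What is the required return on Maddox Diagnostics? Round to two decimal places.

11.96%

Mean R_i = (3.2 + 18.2 + 17.1 + 14.9 + 11.5 + 15.0) / 6 = 13.3167%
Mean R_m = (4.2 + 11.5 + 9.3 + 10.7 + 4.0 + 10.0) / 6 = 8.2833%
Σ(R_i − R̄_i)(R_m − R̄_m) = 75.3617  ⇒  Cov = 75.3617 / 5 = 15.0723
Σ(R_m − R̄_m)² = 55.1883  ⇒  Var(R_m) = 55.1883 / 5 = 11.0377
β = Cov / Var(R_m) = 15.0723 / 11.0377 = 1.3655
MRP = 9.47% − 2.67% = 6.80%
E(R) = R_f + β × MRP = 2.67% + 1.3655 × 6.80% = 11.96%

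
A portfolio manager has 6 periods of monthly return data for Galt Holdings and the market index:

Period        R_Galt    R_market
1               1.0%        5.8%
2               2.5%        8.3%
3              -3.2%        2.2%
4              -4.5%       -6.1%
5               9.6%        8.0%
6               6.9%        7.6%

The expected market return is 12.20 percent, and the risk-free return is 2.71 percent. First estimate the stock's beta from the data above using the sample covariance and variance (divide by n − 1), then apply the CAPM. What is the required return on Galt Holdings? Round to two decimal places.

Mean R_i = (1.0 + 2.5 − 3.2 − 4.5 + 9.6 + 6.9) / 6 = 2.0500%
Mean R_m = (5.8 + 8.3 + 2.2 − 6.1 + 8.0 + 7.6) / 6 = 4.3000%
Σ(R_i − R̄_i)(R_m − R̄_m) = 123.3100  ⇒  Cov = 123.3100 / 5 = 24.6620
Σ(R_m − R̄_m)² = 155.4000  ⇒  Var(R_m) = 155.4000 / 5 = 31.0800
β = Cov / Var(R_m) = 24.6620 / 31.0800 = 0.7935
MRP = 12.20% − 2.71% = 9.49%
E(R) = R_f + β × MRP = 2.71% + 0.7935 × 9.49% = 10.24%

10.24%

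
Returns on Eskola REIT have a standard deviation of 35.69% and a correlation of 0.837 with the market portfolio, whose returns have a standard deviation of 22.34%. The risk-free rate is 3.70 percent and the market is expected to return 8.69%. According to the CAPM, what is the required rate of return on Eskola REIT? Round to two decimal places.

β = ρ × σ_i / σ_m = 0.837 × 35.69% / 22.34% = 1.3372
MRP = 8.69% − 3.70% = 4.99%
E(R) = 3.70% + 1.3372 × 4.99% = 10.37%

10.37%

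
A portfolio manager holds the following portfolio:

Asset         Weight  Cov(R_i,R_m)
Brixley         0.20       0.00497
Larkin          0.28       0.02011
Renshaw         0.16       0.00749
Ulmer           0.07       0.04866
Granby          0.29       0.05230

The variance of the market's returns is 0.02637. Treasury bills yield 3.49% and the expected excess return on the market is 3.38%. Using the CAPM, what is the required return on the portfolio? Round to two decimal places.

6.87%

β_Brixley = 0.00497 / 0.02637 = 0.1885
β_Larkin = 0.02011 / 0.02637 = 0.7626
β_Renshaw = 0.00749 / 0.02637 = 0.2840
β_Ulmer = 0.04866 / 0.02637 = 1.8453
β_Granby = 0.05230 / 0.02637 = 1.9833
β_P = Σ w_i β_i = 0.20×0.1885 + 0.28×0.7626 + 0.16×0.2840 + 0.07×1.8453 + 0.29×1.9833 = 1.0010
E(R_P) = R_f + β_P × MRP = 3.49% + 1.0010 × 3.38% = 6.87%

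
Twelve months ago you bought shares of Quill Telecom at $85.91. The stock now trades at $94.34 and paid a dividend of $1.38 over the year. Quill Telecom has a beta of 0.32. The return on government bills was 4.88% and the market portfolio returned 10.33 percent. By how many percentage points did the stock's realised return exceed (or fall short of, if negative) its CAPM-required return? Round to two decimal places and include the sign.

+4.79%

Realised HPR = (P1 + D1 − P0) / P0 = (94.34 + 1.38 − 85.91) / 85.91 = 9.81 / 85.91 = 11.4189%
MRP = 10.33% − 4.88% = 5.45%
CAPM required = R_f + β·MRP = 4.88% + 0.32 × 5.45% = 6.6240%
α = realised − required = 11.4189% − 6.6240% = +4.79%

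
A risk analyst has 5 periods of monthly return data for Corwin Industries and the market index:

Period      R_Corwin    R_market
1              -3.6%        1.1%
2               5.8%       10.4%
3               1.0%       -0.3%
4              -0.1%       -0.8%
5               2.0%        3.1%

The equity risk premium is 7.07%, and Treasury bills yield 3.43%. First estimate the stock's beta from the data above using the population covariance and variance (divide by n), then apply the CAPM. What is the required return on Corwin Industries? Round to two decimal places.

7.55%

Mean R_i = (-3.6 + 5.8 + 1.0 − 0.1 + 2.0) / 5 = 1.0200%
Mean R_m = (1.1 + 10.4 − 0.3 − 0.8 + 3.1) / 5 = 2.7000%
Σ(R_i − R̄_i)(R_m − R̄_m) = 48.5700  ⇒  Cov = 48.5700 / 5 = 9.7140
Σ(R_m − R̄_m)² = 83.2600  ⇒  Var(R_m) = 83.2600 / 5 = 16.6520
β = Cov / Var(R_m) = 9.7140 / 16.6520 = 0.5834
E(R) = R_f + β × MRP = 3.43% + 0.5834 × 7.07% = 7.55%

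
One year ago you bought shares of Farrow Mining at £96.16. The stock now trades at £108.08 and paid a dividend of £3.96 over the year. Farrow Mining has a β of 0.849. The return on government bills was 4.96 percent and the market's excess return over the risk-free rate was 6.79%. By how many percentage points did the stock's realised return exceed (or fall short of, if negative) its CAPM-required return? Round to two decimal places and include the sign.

+5.79%

Realised HPR = (P1 + D1 − P0) / P0 = (108.08 + 3.96 − 96.16) / 96.16 = 15.88 / 96.16 = 16.5141%
CAPM required = R_f + β·MRP = 4.96% + 0.849 × 6.79% = 10.72471%
α = realised − required = 16.5141% − 10.72471% = +5.79%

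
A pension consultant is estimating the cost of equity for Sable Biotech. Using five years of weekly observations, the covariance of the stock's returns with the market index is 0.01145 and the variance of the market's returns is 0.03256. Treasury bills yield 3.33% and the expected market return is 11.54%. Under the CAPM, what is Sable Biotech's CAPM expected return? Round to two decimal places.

6.22%

β = Cov(R_i, R_m) / Var(R_m) = 0.01145 / 0.03256 = 0.3517
MRP = 11.54% − 3.33% = 8.21%
E(R) = R_f + β × MRP = 3.33% + 0.3517 × 8.21% = 6.22%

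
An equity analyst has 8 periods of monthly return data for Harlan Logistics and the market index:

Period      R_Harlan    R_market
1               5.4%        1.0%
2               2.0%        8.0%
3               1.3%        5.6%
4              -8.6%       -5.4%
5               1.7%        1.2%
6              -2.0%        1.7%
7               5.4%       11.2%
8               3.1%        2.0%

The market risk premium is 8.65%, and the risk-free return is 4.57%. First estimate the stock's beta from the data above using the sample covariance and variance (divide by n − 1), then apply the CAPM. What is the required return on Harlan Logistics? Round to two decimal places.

Mean R_i = (5.4 + 2.0 + 1.3 − 8.6 + 1.7 − 2.0 + 5.4 + 3.1) / 8 = 1.0375%
Mean R_m = (1.0 + 8.0 + 5.6 − 5.4 + 1.2 + 1.7 + 11.2 + 2.0) / 8 = 3.1625%
Σ(R_i − R̄_i)(R_m − R̄_m) = 114.1913  ⇒  Cov = 114.1913 / 7 = 16.3130
Σ(R_m − R̄_m)² = 179.2788  ⇒  Var(R_m) = 179.2788 / 7 = 25.6113
β = Cov / Var(R_m) = 16.3130 / 25.6113 = 0.6369
E(R) = R_f + β × MRP = 4.57% + 0.6369 × 8.65% = 10.08%

10.08%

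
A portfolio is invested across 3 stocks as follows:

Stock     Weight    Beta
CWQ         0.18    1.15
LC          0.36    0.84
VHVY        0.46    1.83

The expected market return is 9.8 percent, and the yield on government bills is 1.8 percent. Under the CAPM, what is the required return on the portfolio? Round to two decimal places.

12.61%

β_P = Σ w_i β_i = 0.18×1.15 + 0.36×0.84 + 0.46×1.83 = 1.3512
MRP = 9.8% − 1.8% = 8.00%
E(R_P) = R_f + β_P × MRP = 1.8% + 1.3512 × 8.0% = 12.61%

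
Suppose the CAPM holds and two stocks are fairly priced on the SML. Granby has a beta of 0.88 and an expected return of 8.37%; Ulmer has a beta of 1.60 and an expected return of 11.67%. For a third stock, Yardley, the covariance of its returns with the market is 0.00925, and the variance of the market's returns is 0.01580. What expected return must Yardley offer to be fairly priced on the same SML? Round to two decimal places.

MRP = (11.67% − 8.37%) / (1.60 − 0.88) = 4.5833%
R_f = 8.37% − 0.88 × 4.5833% = 4.3367%
β_Yardley = Cov / Var(R_m) = 0.00925 / 0.01580 = 0.5854
E(R_Yardley) = R_f + β × MRP = 4.3367% + 0.5854 × 4.5833% = 7.02%

7.02%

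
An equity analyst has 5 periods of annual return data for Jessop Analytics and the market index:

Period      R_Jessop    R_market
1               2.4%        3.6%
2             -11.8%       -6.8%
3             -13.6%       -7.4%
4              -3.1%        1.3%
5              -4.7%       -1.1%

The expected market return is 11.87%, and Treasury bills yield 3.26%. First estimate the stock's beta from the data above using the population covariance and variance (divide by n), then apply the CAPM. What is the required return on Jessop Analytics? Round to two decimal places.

Mean R_i = (2.4 − 11.8 − 13.6 − 3.1 − 4.7) / 5 = -6.1600%
Mean R_m = (3.6 − 6.8 − 7.4 + 1.3 − 1.1) / 5 = -2.0800%
Σ(R_i − R̄_i)(R_m − R̄_m) = 126.5960  ⇒  Cov = 126.5960 / 5 = 25.3192
Σ(R_m − R̄_m)² = 95.2280  ⇒  Var(R_m) = 95.2280 / 5 = 19.0456
β = Cov / Var(R_m) = 25.3192 / 19.0456 = 1.3294
MRP = 11.87% − 3.26% = 8.61%
E(R) = R_f + β × MRP = 3.26% + 1.3294 × 8.61% = 14.71%

14.71%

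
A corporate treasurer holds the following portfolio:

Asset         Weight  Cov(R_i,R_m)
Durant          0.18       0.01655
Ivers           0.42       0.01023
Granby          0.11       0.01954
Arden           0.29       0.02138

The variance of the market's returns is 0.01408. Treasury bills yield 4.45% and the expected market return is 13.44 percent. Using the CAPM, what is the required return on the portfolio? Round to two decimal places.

14.43%

β_Durant = 0.01655 / 0.01408 = 1.1754
β_Ivers = 0.01023 / 0.01408 = 0.7266
β_Granby = 0.01954 / 0.01408 = 1.3878
β_Arden = 0.02138 / 0.01408 = 1.5185
β_P = Σ w_i β_i = 0.18×1.1754 + 0.42×0.7266 + 0.11×1.3878 + 0.29×1.5185 = 1.1098
MRP = 13.44% − 4.45% = 8.99%
E(R_P) = R_f + β_P × MRP = 4.45% + 1.1098 × 8.99% = 14.43%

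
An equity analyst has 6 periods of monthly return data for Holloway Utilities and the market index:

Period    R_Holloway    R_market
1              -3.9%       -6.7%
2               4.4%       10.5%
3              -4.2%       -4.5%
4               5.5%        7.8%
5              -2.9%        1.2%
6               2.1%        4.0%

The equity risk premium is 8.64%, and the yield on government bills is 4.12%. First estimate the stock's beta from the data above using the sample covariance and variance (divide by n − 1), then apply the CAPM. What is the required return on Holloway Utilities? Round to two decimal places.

Mean R_i = (-3.9 + 4.4 − 4.2 + 5.5 − 2.9 + 2.1) / 6 = 0.1667%
Mean R_m = (-6.7 + 10.5 − 4.5 + 7.8 + 1.2 + 4.0) / 6 = 2.0500%
Σ(R_i − R̄_i)(R_m − R̄_m) = 137.0000  ⇒  Cov = 137.0000 / 5 = 27.4000
Σ(R_m − R̄_m)² = 228.4550  ⇒  Var(R_m) = 228.4550 / 5 = 45.6910
β = Cov / Var(R_m) = 27.4000 / 45.6910 = 0.5997
E(R) = R_f + β × MRP = 4.12% + 0.5997 × 8.64% = 9.30%

9.30%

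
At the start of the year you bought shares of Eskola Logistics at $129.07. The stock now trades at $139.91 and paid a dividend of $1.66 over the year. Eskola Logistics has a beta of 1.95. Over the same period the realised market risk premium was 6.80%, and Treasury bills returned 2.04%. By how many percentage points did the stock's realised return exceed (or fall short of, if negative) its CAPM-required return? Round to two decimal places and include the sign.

Realised HPR = (P1 + D1 − P0) / P0 = (139.91 + 1.66 − 129.07) / 129.07 = 12.50 / 129.07 = 9.6847%
CAPM required = R_f + β·MRP = 2.04% + 1.95 × 6.80% = 15.3000%
α = realised − required = 9.6847% − 15.3000% = -5.62%

-5.62%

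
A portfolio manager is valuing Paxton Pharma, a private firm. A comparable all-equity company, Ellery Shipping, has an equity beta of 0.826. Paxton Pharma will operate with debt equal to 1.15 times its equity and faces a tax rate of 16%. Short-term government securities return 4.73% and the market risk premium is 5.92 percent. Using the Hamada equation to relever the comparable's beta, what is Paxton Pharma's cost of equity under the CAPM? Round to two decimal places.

14.34%

β_L = β_U × [1 + (1 − t)(D/E)] = 0.826 × [1 + (1 − 0.16) × 1.15]
    = 0.826 × [1 + 0.84 × 1.15] = 0.826 × 1.9660 = 1.6239
E(R) = R_f + β_L × MRP = 4.73% + 1.6239 × 5.92% = 14.34%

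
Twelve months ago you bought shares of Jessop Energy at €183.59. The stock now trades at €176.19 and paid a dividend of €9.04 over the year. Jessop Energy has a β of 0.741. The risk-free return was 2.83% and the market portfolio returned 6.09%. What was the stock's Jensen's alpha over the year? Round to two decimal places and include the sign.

Realised HPR = (P1 + D1 − P0) / P0 = (176.19 + 9.04 − 183.59) / 183.59 = 1.64 / 183.59 = 0.8933%
MRP = 6.09% − 2.83% = 3.26%
CAPM required = R_f + β·MRP = 2.83% + 0.741 × 3.26% = 5.24566%
α = realised − required = 0.8933% − 5.24566% = -4.35%

-4.35%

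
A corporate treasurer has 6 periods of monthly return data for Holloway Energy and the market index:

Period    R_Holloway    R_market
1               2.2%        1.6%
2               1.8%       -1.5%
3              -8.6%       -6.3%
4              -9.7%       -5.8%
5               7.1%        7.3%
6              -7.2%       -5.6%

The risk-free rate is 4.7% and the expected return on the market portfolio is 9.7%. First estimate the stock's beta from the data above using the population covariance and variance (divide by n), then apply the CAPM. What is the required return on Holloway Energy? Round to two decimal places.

Mean R_i = (2.2 + 1.8 − 8.6 − 9.7 + 7.1 − 7.2) / 6 = -2.4000%
Mean R_m = (1.6 − 1.5 − 6.3 − 5.8 + 7.3 − 5.6) / 6 = -1.7167%
Σ(R_i − R̄_i)(R_m − R̄_m) = 178.6900  ⇒  Cov = 178.6900 / 6 = 29.7817
Σ(R_m − R̄_m)² = 145.1083  ⇒  Var(R_m) = 145.1083 / 6 = 24.1847
β = Cov / Var(R_m) = 29.7817 / 24.1847 = 1.2314
MRP = 9.7% − 4.7% = 5.00%
E(R) = R_f + β × MRP = 4.7% + 1.2314 × 5.0% = 10.86%

10.86%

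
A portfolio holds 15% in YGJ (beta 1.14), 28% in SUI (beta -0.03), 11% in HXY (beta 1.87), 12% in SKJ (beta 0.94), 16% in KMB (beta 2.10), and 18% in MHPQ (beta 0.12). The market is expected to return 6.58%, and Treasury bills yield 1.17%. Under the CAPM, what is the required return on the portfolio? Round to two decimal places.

β_P = Σ w_i β_i = 0.15×1.14 + 0.28×-0.03 + 0.11×1.87 + 0.12×0.94 + 0.16×2.10 + 0.18×0.12 = 0.8387
MRP = 6.58% − 1.17% = 5.41%
E(R_P) = R_f + β_P × MRP = 1.17% + 0.8387 × 5.41% = 5.71%

5.71%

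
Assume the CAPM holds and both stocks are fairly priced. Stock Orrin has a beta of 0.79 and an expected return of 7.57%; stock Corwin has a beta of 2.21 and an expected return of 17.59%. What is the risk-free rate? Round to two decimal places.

2.00%

Both satisfy E(R) = R_f + β·MRP, so the slope of the SML is
MRP = (17.59% − 7.57%) / (2.21 − 0.79) = 10.02% / 1.42 = 7.0563%
R_f = E(R_Orrin) − β_Orrin·MRP = 7.57% − 0.79 × 7.0563% = 1.9955%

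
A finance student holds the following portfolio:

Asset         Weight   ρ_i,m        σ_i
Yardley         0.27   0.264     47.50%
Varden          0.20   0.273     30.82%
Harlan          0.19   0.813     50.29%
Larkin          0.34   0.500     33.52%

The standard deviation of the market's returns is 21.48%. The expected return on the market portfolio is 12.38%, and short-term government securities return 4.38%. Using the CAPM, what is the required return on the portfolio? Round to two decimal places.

11.28%

β_Yardley = 0.264 × 47.50% / 21.48% = 0.5838
β_Varden = 0.273 × 30.82% / 21.48% = 0.3917
β_Harlan = 0.813 × 50.29% / 21.48% = 1.9034
β_Larkin = 0.500 × 33.52% / 21.48% = 0.7803
β_P = Σ w_i β_i = 0.27×0.5838 + 0.20×0.3917 + 0.19×1.9034 + 0.34×0.7803 = 0.8629
MRP = 12.38% − 4.38% = 8.00%
E(R_P) = R_f + β_P × MRP = 4.38% + 0.8629 × 8.00% = 11.28%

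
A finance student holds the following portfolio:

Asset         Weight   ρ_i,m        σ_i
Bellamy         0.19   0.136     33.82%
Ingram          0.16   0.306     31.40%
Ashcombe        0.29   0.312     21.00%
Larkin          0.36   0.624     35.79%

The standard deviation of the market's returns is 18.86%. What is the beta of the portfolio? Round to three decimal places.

0.655

β_Bellamy = 0.136 × 33.82% / 18.86% = 0.2439
β_Ingram = 0.306 × 31.40% / 18.86% = 0.5095
β_Ashcombe = 0.312 × 21.00% / 18.86% = 0.3474
β_Larkin = 0.624 × 35.79% / 18.86% = 1.1841
β_P = Σ w_i β_i = 0.19×0.2439 + 0.16×0.5095 + 0.29×0.3474 + 0.36×1.1841 = 0.6549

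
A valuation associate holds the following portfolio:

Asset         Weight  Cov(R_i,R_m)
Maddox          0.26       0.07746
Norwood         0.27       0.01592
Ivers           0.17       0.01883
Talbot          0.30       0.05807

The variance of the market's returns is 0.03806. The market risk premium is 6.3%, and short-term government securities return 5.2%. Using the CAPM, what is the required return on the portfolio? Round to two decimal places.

β_Maddox = 0.07746 / 0.03806 = 2.0352
β_Norwood = 0.01592 / 0.03806 = 0.4183
β_Ivers = 0.01883 / 0.03806 = 0.4947
β_Talbot = 0.05807 / 0.03806 = 1.5257
β_P = Σ w_i β_i = 0.26×2.0352 + 0.27×0.4183 + 0.17×0.4947 + 0.30×1.5257 = 1.1839
E(R_P) = R_f + β_P × MRP = 5.2% + 1.1839 × 6.3% = 12.66%

12.66%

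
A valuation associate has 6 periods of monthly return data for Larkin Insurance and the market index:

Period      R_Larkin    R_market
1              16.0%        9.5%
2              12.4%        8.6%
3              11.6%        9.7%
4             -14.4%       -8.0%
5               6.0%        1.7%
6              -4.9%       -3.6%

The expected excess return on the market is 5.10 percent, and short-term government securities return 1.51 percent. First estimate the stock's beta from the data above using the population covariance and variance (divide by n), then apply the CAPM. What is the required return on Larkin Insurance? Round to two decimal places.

9.29%

Mean R_i = (16.0 + 12.4 + 11.6 − 14.4 + 6.0 − 4.9) / 6 = 4.4500%
Mean R_m = (9.5 + 8.6 + 9.7 − 8.0 + 1.7 − 3.6) / 6 = 2.9833%
Σ(R_i − R̄_i)(R_m − R̄_m) = 434.5450  ⇒  Cov = 434.5450 / 6 = 72.4242
Σ(R_m − R̄_m)² = 284.7483  ⇒  Var(R_m) = 284.7483 / 6 = 47.4581
β = Cov / Var(R_m) = 72.4242 / 47.4581 = 1.5261
E(R) = R_f + β × MRP = 1.51% + 1.5261 × 5.10% = 9.29%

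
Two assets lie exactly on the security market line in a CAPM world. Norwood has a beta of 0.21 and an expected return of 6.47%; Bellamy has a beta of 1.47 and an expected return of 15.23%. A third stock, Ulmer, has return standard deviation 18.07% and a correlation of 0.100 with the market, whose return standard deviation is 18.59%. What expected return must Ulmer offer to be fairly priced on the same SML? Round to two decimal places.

MRP = (15.23% − 6.47%) / (1.47 − 0.21) = 6.9524%
R_f = 6.47% − 0.21 × 6.9524% = 5.0100%
β_Ulmer = ρ·σ_i/σ_m = 0.100 × 18.07 / 18.59 = 0.0972
E(R_Ulmer) = R_f + β × MRP = 5.0100% + 0.0972 × 6.9524% = 5.69%

5.69%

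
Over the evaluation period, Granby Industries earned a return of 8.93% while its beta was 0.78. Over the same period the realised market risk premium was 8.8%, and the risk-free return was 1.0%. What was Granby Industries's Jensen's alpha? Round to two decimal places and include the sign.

CAPM benchmark = R_f + β(R_m − R_f) = 1.0% + 0.78 × 8.8% = 7.8640%
α = actual − benchmark = 8.93% − 7.8640% = +1.07%

+1.07%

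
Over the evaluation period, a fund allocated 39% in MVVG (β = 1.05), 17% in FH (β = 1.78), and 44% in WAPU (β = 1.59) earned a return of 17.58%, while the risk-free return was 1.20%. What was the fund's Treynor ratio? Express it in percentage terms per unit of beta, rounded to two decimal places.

β_P = 0.39×1.05 + 0.17×1.78 + 0.44×1.59 = 1.4117
Treynor = (R_P − R_f) / β_P = (17.58% − 1.20%) / 1.4117 = 16.38% / 1.4117 = 11.60%

11.60%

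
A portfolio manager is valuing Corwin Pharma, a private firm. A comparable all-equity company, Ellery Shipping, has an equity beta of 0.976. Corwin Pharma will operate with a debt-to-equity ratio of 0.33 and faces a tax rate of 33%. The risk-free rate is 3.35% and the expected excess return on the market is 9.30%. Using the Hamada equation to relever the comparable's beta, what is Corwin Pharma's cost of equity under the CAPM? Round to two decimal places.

β_L = β_U × [1 + (1 − t)(D/E)] = 0.976 × [1 + (1 − 0.33) × 0.33]
    = 0.976 × [1 + 0.67 × 0.33] = 0.976 × 1.2211 = 1.1918
E(R) = R_f + β_L × MRP = 3.35% + 1.1918 × 9.30% = 14.43%

14.43%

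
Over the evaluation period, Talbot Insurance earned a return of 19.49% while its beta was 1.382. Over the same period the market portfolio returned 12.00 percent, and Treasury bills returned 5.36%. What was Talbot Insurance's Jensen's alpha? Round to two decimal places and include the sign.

Market excess return = 12.00% − 5.36% = 6.64%
CAPM benchmark = R_f + β(R_m − R_f) = 5.36% + 1.382 × 6.64% = 14.53648%
α = actual − benchmark = 19.49% − 14.53648% = +4.95%

+4.95%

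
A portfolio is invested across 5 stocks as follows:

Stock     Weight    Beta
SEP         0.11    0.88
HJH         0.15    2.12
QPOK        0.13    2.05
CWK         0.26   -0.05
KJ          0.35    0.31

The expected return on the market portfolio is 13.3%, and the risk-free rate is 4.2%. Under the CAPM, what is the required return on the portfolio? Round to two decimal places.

β_P = Σ w_i β_i = 0.11×0.88 + 0.15×2.12 + 0.13×2.05 + 0.26×-0.05 + 0.35×0.31 = 0.7768
MRP = 13.3% − 4.2% = 9.10%
E(R_P) = R_f + β_P × MRP = 4.2% + 0.7768 × 9.1% = 11.27%

11.27%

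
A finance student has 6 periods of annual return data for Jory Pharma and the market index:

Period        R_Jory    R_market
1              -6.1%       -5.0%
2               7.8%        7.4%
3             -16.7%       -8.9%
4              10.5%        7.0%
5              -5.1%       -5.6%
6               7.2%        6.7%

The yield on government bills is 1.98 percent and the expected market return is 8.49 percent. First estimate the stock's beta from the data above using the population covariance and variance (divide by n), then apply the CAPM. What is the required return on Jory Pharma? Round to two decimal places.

10.88%

Mean R_i = (-6.1 + 7.8 − 16.7 + 10.5 − 5.1 + 7.2) / 6 = -0.4000%
Mean R_m = (-5.0 + 7.4 − 8.9 + 7.0 − 5.6 + 6.7) / 6 = 0.2667%
Σ(R_i − R̄_i)(R_m − R̄_m) = 387.7900  ⇒  Cov = 387.7900 / 6 = 64.6317
Σ(R_m − R̄_m)² = 283.7933  ⇒  Var(R_m) = 283.7933 / 6 = 47.2989
β = Cov / Var(R_m) = 64.6317 / 47.2989 = 1.3665
MRP = 8.49% − 1.98% = 6.51%
E(R) = R_f + β × MRP = 1.98% + 1.3665 × 6.51% = 10.88%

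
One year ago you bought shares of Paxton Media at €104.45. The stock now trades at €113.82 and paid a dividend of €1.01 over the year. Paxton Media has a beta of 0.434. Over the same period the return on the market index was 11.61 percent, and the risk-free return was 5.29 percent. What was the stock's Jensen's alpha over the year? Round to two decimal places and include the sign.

+1.90%

Realised HPR = (P1 + D1 − P0) / P0 = (113.82 + 1.01 − 104.45) / 104.45 = 10.38 / 104.45 = 9.9378%
MRP = 11.61% − 5.29% = 6.32%
CAPM required = R_f + β·MRP = 5.29% + 0.434 × 6.32% = 8.03288%
α = realised − required = 9.9378% − 8.03288% = +1.90%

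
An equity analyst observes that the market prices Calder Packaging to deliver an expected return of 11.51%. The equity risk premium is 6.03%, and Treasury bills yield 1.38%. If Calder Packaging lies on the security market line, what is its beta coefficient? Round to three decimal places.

β = (E(R) − R_f) / MRP = (11.51% − 1.38%) / 6.03% = 10.13% / 6.03% = 1.680

1.680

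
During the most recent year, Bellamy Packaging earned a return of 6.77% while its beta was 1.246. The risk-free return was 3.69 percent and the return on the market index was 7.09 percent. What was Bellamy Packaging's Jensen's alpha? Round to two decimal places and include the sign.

Market excess return = 7.09% − 3.69% = 3.40%
CAPM benchmark = R_f + β(R_m − R_f) = 3.69% + 1.246 × 3.40% = 7.92640%
α = actual − benchmark = 6.77% − 7.92640% = -1.16%

-1.16%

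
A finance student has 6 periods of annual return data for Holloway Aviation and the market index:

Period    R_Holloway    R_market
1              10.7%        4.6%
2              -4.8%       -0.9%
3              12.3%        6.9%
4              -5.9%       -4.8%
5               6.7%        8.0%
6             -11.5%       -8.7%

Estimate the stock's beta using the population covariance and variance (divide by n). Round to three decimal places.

1.377

Mean R_i = (10.7 − 4.8 + 12.3 − 5.9 + 6.7 − 11.5) / 6 = 1.2500%
Mean R_m = (4.6 − 0.9 + 6.9 − 4.8 + 8.0 − 8.7) / 6 = 0.8500%
Σ(R_i − R̄_i)(R_m − R̄_m) = 314.0050  ⇒  Cov = 314.0050 / 6 = 52.3342
Σ(R_m − R̄_m)² = 227.9750  ⇒  Var(R_m) = 227.9750 / 6 = 37.9958
β = Cov / Var(R_m) = 52.3342 / 37.9958 = 1.3774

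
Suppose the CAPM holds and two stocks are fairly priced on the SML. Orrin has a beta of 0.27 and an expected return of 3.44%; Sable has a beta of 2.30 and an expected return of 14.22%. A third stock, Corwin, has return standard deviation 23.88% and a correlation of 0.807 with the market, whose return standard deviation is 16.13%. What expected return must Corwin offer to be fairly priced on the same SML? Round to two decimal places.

MRP = (14.22% − 3.44%) / (2.30 − 0.27) = 5.3103%
R_f = 3.44% − 0.27 × 5.3103% = 2.0062%
β_Corwin = ρ·σ_i/σ_m = 0.807 × 23.88 / 16.13 = 1.1947
E(R_Corwin) = R_f + β × MRP = 2.0062% + 1.1947 × 5.3103% = 8.35%

8.35%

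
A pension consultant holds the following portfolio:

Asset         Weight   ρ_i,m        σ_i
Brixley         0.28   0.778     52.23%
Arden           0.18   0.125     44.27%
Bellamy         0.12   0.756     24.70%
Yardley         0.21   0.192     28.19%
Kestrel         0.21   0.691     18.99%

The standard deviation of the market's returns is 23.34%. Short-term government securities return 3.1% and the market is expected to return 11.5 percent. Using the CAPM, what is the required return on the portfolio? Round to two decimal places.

β_Brixley = 0.778 × 52.23% / 23.34% = 1.7410
β_Arden = 0.125 × 44.27% / 23.34% = 0.2371
β_Bellamy = 0.756 × 24.70% / 23.34% = 0.8001
β_Yardley = 0.192 × 28.19% / 23.34% = 0.2319
β_Kestrel = 0.691 × 18.99% / 23.34% = 0.5622
β_P = Σ w_i β_i = 0.28×1.7410 + 0.18×0.2371 + 0.12×0.8001 + 0.21×0.2319 + 0.21×0.5622 = 0.7929
MRP = 11.5% − 3.1% = 8.40%
E(R_P) = R_f + β_P × MRP = 3.1% + 0.7929 × 8.4% = 9.76%

9.76%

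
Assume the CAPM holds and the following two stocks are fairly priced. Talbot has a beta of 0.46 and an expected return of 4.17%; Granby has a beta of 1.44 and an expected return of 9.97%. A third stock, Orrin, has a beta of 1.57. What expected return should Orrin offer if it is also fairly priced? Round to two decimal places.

MRP (SML slope) = (9.97% − 4.17%) / (1.44 − 0.46) = 5.80% / 0.98 = 5.9184%
R_f (intercept) = 4.17% − 0.46 × 5.9184% = 1.4475%
E(R_Orrin) = R_f + β × MRP = 1.4475% + 1.57 × 5.9184% = 10.74%

10.74%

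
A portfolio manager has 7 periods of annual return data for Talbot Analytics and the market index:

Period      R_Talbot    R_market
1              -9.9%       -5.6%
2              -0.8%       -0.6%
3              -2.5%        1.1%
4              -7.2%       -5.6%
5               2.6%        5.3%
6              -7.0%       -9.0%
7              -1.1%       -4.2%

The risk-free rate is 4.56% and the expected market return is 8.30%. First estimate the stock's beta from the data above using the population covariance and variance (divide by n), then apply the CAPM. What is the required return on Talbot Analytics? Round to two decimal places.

7.36%

Mean R_i = (-9.9 − 0.8 − 2.5 − 7.2 + 2.6 − 7.0 − 1.1) / 7 = -3.7000%
Mean R_m = (-5.6 − 0.6 + 1.1 − 5.6 + 5.3 − 9.0 − 4.2) / 7 = -2.6571%
Σ(R_i − R̄_i)(R_m − R̄_m) = 106.0700  ⇒  Cov = 106.0700 / 7 = 15.1529
Σ(R_m − R̄_m)² = 141.5971  ⇒  Var(R_m) = 141.5971 / 7 = 20.2282
β = Cov / Var(R_m) = 15.1529 / 20.2282 = 0.7491
MRP = 8.30% − 4.56% = 3.74%
E(R) = R_f + β × MRP = 4.56% + 0.7491 × 3.74% = 7.36%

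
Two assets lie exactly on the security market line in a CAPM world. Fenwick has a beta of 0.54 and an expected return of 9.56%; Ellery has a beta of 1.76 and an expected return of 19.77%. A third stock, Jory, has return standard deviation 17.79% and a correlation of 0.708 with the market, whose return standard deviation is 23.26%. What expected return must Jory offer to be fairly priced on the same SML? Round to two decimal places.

MRP = (19.77% − 9.56%) / (1.76 − 0.54) = 8.3689%
R_f = 9.56% − 0.54 × 8.3689% = 5.0408%
β_Jory = ρ·σ_i/σ_m = 0.708 × 17.79 / 23.26 = 0.5415
E(R_Jory) = R_f + β × MRP = 5.0408% + 0.5415 × 8.3689% = 9.57%

9.57%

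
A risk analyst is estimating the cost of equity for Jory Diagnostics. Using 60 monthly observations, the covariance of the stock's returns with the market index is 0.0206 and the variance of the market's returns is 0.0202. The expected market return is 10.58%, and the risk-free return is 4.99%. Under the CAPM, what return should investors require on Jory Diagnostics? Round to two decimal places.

10.69%

β = Cov(R_i, R_m) / Var(R_m) = 0.0206 / 0.0202 = 1.0198
MRP = 10.58% − 4.99% = 5.59%
E(R) = R_f + β × MRP = 4.99% + 1.0198 × 5.59% = 10.69%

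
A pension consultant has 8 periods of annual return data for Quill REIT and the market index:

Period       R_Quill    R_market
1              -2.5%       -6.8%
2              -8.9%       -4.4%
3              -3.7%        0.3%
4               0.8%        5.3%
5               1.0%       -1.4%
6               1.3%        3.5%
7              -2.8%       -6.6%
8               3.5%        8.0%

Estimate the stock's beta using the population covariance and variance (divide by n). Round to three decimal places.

Mean R_i = (-2.5 − 8.9 − 3.7 + 0.8 + 1.0 + 1.3 − 2.8 + 3.5) / 8 = -1.4125%
Mean R_m = (-6.8 − 4.4 + 0.3 + 5.3 − 1.4 + 3.5 − 6.6 + 8.0) / 8 = -0.2625%
Σ(R_i − R̄_i)(R_m − R̄_m) = 105.9538  ⇒  Cov = 105.9538 / 8 = 13.2442
Σ(R_m − R̄_m)² = 214.9988  ⇒  Var(R_m) = 214.9988 / 8 = 26.8749
β = Cov / Var(R_m) = 13.2442 / 26.8749 = 0.4928

0.493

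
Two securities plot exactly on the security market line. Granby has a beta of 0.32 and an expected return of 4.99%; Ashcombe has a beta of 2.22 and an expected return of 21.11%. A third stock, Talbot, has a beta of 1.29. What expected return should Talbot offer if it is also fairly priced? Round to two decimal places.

MRP (SML slope) = (21.11% − 4.99%) / (2.22 − 0.32) = 16.12% / 1.90 = 8.4842%
R_f (intercept) = 4.99% − 0.32 × 8.4842% = 2.2751%
E(R_Talbot) = R_f + β × MRP = 2.2751% + 1.29 × 8.4842% = 13.22%

13.22%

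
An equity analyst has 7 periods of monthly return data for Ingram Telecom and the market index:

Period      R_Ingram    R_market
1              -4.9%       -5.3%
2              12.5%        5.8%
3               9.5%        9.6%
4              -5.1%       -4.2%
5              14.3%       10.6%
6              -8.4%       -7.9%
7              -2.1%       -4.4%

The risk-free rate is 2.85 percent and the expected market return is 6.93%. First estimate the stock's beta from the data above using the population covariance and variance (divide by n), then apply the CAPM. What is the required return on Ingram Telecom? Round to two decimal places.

Mean R_i = (-4.9 + 12.5 + 9.5 − 5.1 + 14.3 − 8.4 − 2.1) / 7 = 2.2571%
Mean R_m = (-5.3 + 5.8 + 9.6 − 4.2 + 10.6 − 7.9 − 4.4) / 7 = 0.6000%
Σ(R_i − R̄_i)(R_m − R̄_m) = 428.7900  ⇒  Cov = 428.7900 / 7 = 61.2557
Σ(R_m − R̄_m)² = 363.1400  ⇒  Var(R_m) = 363.1400 / 7 = 51.8771
β = Cov / Var(R_m) = 61.2557 / 51.8771 = 1.1808
MRP = 6.93% − 2.85% = 4.08%
E(R) = R_f + β × MRP = 2.85% + 1.1808 × 4.08% = 7.67%

7.67%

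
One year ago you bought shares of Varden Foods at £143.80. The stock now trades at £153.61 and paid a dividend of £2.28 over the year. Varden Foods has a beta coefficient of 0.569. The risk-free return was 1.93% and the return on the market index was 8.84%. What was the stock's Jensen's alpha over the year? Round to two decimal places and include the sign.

+2.55%

Realised HPR = (P1 + D1 − P0) / P0 = (153.61 + 2.28 − 143.80) / 143.80 = 12.09 / 143.80 = 8.4075%
MRP = 8.84% − 1.93% = 6.91%
CAPM required = R_f + β·MRP = 1.93% + 0.569 × 6.91% = 5.86179%
α = realised − required = 8.4075% − 5.86179% = +2.55%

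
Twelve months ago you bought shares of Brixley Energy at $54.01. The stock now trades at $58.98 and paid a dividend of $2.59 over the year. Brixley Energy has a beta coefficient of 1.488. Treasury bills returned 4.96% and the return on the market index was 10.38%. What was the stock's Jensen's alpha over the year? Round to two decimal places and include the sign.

Realised HPR = (P1 + D1 − P0) / P0 = (58.98 + 2.59 − 54.01) / 54.01 = 7.56 / 54.01 = 13.9974%
MRP = 10.38% − 4.96% = 5.42%
CAPM required = R_f + β·MRP = 4.96% + 1.488 × 5.42% = 13.02496%
α = realised − required = 13.9974% − 13.02496% = +0.97%

+0.97%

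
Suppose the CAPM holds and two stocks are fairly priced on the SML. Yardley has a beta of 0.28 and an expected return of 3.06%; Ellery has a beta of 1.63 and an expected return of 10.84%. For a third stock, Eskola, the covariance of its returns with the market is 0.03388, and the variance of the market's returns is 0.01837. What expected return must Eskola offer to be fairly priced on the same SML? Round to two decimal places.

12.08%

MRP = (10.84% − 3.06%) / (1.63 − 0.28) = 5.7630%
R_f = 3.06% − 0.28 × 5.7630% = 1.4464%
β_Eskola = Cov / Var(R_m) = 0.03388 / 0.01837 = 1.8443
E(R_Eskola) = R_f + β × MRP = 1.4464% + 1.8443 × 5.7630% = 12.08%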